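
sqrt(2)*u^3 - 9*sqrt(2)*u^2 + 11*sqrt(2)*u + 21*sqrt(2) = (u - 7)*(u - 3)*(sqrt(2)*u + sqrt(2))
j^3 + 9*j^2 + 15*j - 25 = (j - 1)*(j + 5)^2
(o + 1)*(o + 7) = o^2 + 8*o + 7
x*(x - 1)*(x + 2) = x^3 + x^2 - 2*x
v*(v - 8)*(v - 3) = v^3 - 11*v^2 + 24*v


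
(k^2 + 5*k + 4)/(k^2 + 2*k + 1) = (k + 4)/(k + 1)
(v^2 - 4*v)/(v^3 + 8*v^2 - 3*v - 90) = v*(v - 4)/(v^3 + 8*v^2 - 3*v - 90)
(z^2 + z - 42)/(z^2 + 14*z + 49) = (z - 6)/(z + 7)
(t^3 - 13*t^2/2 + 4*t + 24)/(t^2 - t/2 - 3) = (t^2 - 8*t + 16)/(t - 2)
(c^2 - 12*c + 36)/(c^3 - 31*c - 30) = (c - 6)/(c^2 + 6*c + 5)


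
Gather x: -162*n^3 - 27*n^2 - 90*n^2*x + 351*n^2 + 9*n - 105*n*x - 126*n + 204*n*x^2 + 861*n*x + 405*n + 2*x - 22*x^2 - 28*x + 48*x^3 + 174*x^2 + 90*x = -162*n^3 + 324*n^2 + 288*n + 48*x^3 + x^2*(204*n + 152) + x*(-90*n^2 + 756*n + 64)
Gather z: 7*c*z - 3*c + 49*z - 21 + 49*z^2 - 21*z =-3*c + 49*z^2 + z*(7*c + 28) - 21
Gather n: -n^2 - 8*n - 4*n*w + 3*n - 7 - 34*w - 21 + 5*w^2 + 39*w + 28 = -n^2 + n*(-4*w - 5) + 5*w^2 + 5*w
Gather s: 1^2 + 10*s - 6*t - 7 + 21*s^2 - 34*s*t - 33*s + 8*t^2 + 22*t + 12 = 21*s^2 + s*(-34*t - 23) + 8*t^2 + 16*t + 6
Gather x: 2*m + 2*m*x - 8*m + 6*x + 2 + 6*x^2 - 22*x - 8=-6*m + 6*x^2 + x*(2*m - 16) - 6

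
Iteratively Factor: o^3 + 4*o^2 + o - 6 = (o + 3)*(o^2 + o - 2) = (o - 1)*(o + 3)*(o + 2)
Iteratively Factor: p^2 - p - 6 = (p - 3)*(p + 2)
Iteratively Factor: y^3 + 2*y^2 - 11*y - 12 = (y - 3)*(y^2 + 5*y + 4) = (y - 3)*(y + 4)*(y + 1)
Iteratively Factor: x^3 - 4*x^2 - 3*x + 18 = (x - 3)*(x^2 - x - 6) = (x - 3)*(x + 2)*(x - 3)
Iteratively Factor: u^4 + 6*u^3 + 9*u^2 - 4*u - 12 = (u - 1)*(u^3 + 7*u^2 + 16*u + 12) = (u - 1)*(u + 2)*(u^2 + 5*u + 6) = (u - 1)*(u + 2)*(u + 3)*(u + 2)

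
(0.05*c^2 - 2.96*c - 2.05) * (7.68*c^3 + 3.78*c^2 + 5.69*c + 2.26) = 0.384*c^5 - 22.5438*c^4 - 26.6483*c^3 - 24.4784*c^2 - 18.3541*c - 4.633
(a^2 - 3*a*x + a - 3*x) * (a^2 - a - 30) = a^4 - 3*a^3*x - 31*a^2 + 93*a*x - 30*a + 90*x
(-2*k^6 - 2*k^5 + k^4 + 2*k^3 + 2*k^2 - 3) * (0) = 0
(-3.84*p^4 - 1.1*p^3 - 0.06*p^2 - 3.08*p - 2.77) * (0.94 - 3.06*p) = 11.7504*p^5 - 0.243599999999999*p^4 - 0.8504*p^3 + 9.3684*p^2 + 5.581*p - 2.6038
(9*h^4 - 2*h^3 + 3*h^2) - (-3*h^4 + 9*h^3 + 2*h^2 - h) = 12*h^4 - 11*h^3 + h^2 + h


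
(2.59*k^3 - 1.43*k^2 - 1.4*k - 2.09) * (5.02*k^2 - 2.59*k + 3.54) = 13.0018*k^5 - 13.8867*k^4 + 5.8443*k^3 - 11.928*k^2 + 0.4571*k - 7.3986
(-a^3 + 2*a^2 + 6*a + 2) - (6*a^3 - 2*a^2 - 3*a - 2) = -7*a^3 + 4*a^2 + 9*a + 4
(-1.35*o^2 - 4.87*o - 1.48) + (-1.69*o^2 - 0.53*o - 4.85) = -3.04*o^2 - 5.4*o - 6.33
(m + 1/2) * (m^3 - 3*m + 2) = m^4 + m^3/2 - 3*m^2 + m/2 + 1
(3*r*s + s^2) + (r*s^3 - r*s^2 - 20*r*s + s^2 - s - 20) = r*s^3 - r*s^2 - 17*r*s + 2*s^2 - s - 20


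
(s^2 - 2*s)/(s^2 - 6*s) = (s - 2)/(s - 6)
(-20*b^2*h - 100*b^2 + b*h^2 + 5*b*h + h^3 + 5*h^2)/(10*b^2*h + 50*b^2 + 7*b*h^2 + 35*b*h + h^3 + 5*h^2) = (-4*b + h)/(2*b + h)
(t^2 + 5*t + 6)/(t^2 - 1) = (t^2 + 5*t + 6)/(t^2 - 1)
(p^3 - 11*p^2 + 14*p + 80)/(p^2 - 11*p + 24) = (p^2 - 3*p - 10)/(p - 3)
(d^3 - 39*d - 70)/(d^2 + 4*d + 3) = (d^3 - 39*d - 70)/(d^2 + 4*d + 3)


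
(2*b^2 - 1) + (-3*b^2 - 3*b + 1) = -b^2 - 3*b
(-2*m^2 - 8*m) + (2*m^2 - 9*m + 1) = 1 - 17*m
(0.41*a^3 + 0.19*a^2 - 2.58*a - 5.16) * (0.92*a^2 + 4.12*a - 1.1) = 0.3772*a^5 + 1.864*a^4 - 2.0418*a^3 - 15.5858*a^2 - 18.4212*a + 5.676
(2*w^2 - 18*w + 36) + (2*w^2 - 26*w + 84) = 4*w^2 - 44*w + 120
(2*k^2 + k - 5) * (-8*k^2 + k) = -16*k^4 - 6*k^3 + 41*k^2 - 5*k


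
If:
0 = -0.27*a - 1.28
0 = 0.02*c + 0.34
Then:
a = -4.74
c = -17.00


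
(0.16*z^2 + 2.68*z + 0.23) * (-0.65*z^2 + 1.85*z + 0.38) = -0.104*z^4 - 1.446*z^3 + 4.8693*z^2 + 1.4439*z + 0.0874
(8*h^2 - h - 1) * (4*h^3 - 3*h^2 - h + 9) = 32*h^5 - 28*h^4 - 9*h^3 + 76*h^2 - 8*h - 9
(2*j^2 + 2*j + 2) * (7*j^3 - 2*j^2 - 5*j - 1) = 14*j^5 + 10*j^4 - 16*j^2 - 12*j - 2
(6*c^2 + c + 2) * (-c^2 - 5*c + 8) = -6*c^4 - 31*c^3 + 41*c^2 - 2*c + 16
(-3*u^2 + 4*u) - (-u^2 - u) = -2*u^2 + 5*u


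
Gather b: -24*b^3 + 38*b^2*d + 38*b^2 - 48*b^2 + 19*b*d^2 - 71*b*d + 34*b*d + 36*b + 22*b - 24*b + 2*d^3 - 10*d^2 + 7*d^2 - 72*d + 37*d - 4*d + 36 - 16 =-24*b^3 + b^2*(38*d - 10) + b*(19*d^2 - 37*d + 34) + 2*d^3 - 3*d^2 - 39*d + 20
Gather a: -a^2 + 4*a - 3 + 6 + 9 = -a^2 + 4*a + 12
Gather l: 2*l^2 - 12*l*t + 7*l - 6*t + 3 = 2*l^2 + l*(7 - 12*t) - 6*t + 3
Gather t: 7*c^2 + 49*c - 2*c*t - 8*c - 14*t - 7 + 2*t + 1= 7*c^2 + 41*c + t*(-2*c - 12) - 6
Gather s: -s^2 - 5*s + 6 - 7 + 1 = -s^2 - 5*s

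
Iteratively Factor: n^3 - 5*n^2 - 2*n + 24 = (n + 2)*(n^2 - 7*n + 12) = (n - 4)*(n + 2)*(n - 3)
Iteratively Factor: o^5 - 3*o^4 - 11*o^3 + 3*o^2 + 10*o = (o)*(o^4 - 3*o^3 - 11*o^2 + 3*o + 10) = o*(o - 5)*(o^3 + 2*o^2 - o - 2) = o*(o - 5)*(o + 2)*(o^2 - 1) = o*(o - 5)*(o + 1)*(o + 2)*(o - 1)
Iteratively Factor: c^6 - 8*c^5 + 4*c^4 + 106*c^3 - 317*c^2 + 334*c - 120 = (c - 5)*(c^5 - 3*c^4 - 11*c^3 + 51*c^2 - 62*c + 24) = (c - 5)*(c - 1)*(c^4 - 2*c^3 - 13*c^2 + 38*c - 24) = (c - 5)*(c - 1)*(c + 4)*(c^3 - 6*c^2 + 11*c - 6) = (c - 5)*(c - 2)*(c - 1)*(c + 4)*(c^2 - 4*c + 3) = (c - 5)*(c - 3)*(c - 2)*(c - 1)*(c + 4)*(c - 1)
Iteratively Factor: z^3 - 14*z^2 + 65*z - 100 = (z - 5)*(z^2 - 9*z + 20) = (z - 5)^2*(z - 4)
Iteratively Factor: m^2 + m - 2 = (m - 1)*(m + 2)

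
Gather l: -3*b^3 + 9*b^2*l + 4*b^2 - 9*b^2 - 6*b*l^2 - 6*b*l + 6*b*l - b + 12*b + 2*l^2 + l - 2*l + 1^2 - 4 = -3*b^3 - 5*b^2 + 11*b + l^2*(2 - 6*b) + l*(9*b^2 - 1) - 3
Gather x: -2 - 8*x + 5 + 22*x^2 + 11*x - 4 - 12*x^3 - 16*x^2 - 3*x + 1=-12*x^3 + 6*x^2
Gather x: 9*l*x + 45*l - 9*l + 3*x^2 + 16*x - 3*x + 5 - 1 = 36*l + 3*x^2 + x*(9*l + 13) + 4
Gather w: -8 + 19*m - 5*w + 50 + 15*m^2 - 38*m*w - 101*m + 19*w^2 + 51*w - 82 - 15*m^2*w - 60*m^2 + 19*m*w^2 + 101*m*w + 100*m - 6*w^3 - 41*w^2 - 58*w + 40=-45*m^2 + 18*m - 6*w^3 + w^2*(19*m - 22) + w*(-15*m^2 + 63*m - 12)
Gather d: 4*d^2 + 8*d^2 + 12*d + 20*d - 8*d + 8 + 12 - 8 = 12*d^2 + 24*d + 12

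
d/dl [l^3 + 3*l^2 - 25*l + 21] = 3*l^2 + 6*l - 25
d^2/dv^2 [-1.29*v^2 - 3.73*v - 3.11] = -2.58000000000000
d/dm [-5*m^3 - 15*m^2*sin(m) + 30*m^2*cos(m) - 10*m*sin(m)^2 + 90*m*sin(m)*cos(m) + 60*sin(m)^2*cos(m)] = -30*m^2*sin(m) - 15*m^2*cos(m) - 15*m^2 - 30*m*sin(m) - 10*m*sin(2*m) + 60*m*cos(m) + 90*m*cos(2*m) - 15*sin(m) + 45*sin(2*m) + 45*sin(3*m) + 5*cos(2*m) - 5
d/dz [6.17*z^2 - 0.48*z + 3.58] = 12.34*z - 0.48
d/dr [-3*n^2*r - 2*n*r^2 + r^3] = -3*n^2 - 4*n*r + 3*r^2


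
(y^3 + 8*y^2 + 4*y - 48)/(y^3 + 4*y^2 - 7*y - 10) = (y^2 + 10*y + 24)/(y^2 + 6*y + 5)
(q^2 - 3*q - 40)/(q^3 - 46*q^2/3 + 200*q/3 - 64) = 3*(q + 5)/(3*q^2 - 22*q + 24)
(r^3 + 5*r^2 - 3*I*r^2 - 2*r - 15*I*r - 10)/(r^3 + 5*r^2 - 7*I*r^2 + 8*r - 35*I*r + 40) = (r^2 - 3*I*r - 2)/(r^2 - 7*I*r + 8)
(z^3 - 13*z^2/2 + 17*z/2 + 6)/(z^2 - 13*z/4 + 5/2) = 2*(2*z^3 - 13*z^2 + 17*z + 12)/(4*z^2 - 13*z + 10)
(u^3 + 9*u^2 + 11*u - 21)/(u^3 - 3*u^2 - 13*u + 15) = (u + 7)/(u - 5)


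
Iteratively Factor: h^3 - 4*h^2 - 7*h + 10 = (h - 1)*(h^2 - 3*h - 10) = (h - 1)*(h + 2)*(h - 5)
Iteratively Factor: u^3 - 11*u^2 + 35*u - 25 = (u - 1)*(u^2 - 10*u + 25) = (u - 5)*(u - 1)*(u - 5)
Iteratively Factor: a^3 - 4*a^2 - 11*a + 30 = (a + 3)*(a^2 - 7*a + 10) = (a - 5)*(a + 3)*(a - 2)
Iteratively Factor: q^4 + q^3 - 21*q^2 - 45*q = (q)*(q^3 + q^2 - 21*q - 45) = q*(q - 5)*(q^2 + 6*q + 9) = q*(q - 5)*(q + 3)*(q + 3)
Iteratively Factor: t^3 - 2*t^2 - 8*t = (t - 4)*(t^2 + 2*t) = t*(t - 4)*(t + 2)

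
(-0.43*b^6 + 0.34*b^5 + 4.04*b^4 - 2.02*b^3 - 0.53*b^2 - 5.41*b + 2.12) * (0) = 0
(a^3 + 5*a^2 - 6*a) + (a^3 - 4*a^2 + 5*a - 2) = 2*a^3 + a^2 - a - 2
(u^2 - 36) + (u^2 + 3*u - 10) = 2*u^2 + 3*u - 46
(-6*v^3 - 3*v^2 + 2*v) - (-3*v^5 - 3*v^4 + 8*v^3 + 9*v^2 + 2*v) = 3*v^5 + 3*v^4 - 14*v^3 - 12*v^2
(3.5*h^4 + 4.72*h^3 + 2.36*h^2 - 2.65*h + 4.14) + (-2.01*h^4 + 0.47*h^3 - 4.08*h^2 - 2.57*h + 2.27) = 1.49*h^4 + 5.19*h^3 - 1.72*h^2 - 5.22*h + 6.41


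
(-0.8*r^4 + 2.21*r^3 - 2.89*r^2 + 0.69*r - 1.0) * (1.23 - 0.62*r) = 0.496*r^5 - 2.3542*r^4 + 4.5101*r^3 - 3.9825*r^2 + 1.4687*r - 1.23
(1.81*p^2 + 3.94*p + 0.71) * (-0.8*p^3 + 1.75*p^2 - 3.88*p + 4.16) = -1.448*p^5 + 0.0154999999999998*p^4 - 0.6958*p^3 - 6.5151*p^2 + 13.6356*p + 2.9536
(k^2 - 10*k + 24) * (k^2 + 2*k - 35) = k^4 - 8*k^3 - 31*k^2 + 398*k - 840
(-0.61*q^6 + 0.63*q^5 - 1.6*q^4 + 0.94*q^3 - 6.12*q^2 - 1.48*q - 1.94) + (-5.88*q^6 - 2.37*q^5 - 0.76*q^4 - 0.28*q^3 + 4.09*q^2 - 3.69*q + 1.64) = -6.49*q^6 - 1.74*q^5 - 2.36*q^4 + 0.66*q^3 - 2.03*q^2 - 5.17*q - 0.3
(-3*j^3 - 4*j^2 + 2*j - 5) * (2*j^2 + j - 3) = -6*j^5 - 11*j^4 + 9*j^3 + 4*j^2 - 11*j + 15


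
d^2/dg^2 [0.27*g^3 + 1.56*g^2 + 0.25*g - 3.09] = 1.62*g + 3.12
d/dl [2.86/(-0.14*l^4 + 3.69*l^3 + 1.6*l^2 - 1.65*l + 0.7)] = (1.6016*l^3 - 31.6602*l^2 - 9.152*l + 4.719)/(-0.14*l^4 + 3.69*l^3 + 1.6*l^2 - 1.65*l + 0.7)^2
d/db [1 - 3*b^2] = -6*b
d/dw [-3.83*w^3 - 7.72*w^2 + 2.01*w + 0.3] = -11.49*w^2 - 15.44*w + 2.01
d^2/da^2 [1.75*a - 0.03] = 0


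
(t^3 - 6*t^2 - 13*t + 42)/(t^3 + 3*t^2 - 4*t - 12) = (t - 7)/(t + 2)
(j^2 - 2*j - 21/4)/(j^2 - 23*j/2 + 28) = (j + 3/2)/(j - 8)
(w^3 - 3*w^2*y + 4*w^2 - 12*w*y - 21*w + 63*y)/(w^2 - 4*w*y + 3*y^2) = (-w^2 - 4*w + 21)/(-w + y)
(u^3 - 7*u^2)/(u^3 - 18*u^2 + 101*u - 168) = u^2/(u^2 - 11*u + 24)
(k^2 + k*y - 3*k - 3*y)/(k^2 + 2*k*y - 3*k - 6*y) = (k + y)/(k + 2*y)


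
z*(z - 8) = z^2 - 8*z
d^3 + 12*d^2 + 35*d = d*(d + 5)*(d + 7)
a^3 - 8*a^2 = a^2*(a - 8)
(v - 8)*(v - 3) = v^2 - 11*v + 24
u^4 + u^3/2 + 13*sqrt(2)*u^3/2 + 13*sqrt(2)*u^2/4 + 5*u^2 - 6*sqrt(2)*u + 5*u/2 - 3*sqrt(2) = (u + 1/2)*(u - sqrt(2)/2)*(u + sqrt(2))*(u + 6*sqrt(2))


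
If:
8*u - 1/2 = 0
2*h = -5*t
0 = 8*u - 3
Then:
No Solution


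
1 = 1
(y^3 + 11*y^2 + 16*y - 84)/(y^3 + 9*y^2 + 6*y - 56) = (y + 6)/(y + 4)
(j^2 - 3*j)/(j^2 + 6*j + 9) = j*(j - 3)/(j^2 + 6*j + 9)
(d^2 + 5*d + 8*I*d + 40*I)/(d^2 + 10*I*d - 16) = (d + 5)/(d + 2*I)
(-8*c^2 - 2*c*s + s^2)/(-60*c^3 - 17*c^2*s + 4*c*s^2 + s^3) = (2*c + s)/(15*c^2 + 8*c*s + s^2)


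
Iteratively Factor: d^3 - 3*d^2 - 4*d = (d + 1)*(d^2 - 4*d) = d*(d + 1)*(d - 4)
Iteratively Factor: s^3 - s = (s - 1)*(s^2 + s) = (s - 1)*(s + 1)*(s)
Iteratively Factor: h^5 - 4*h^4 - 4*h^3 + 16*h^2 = (h)*(h^4 - 4*h^3 - 4*h^2 + 16*h) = h*(h - 2)*(h^3 - 2*h^2 - 8*h) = h*(h - 4)*(h - 2)*(h^2 + 2*h) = h^2*(h - 4)*(h - 2)*(h + 2)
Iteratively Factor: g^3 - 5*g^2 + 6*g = (g - 2)*(g^2 - 3*g) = (g - 3)*(g - 2)*(g)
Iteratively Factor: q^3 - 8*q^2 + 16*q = (q - 4)*(q^2 - 4*q) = q*(q - 4)*(q - 4)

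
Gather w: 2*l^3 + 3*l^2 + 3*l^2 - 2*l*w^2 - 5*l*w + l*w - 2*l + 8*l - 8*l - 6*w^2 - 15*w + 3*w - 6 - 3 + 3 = 2*l^3 + 6*l^2 - 2*l + w^2*(-2*l - 6) + w*(-4*l - 12) - 6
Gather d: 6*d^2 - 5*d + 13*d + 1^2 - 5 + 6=6*d^2 + 8*d + 2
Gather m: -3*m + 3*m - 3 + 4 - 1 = 0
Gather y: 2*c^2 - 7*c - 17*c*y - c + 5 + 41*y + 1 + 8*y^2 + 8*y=2*c^2 - 8*c + 8*y^2 + y*(49 - 17*c) + 6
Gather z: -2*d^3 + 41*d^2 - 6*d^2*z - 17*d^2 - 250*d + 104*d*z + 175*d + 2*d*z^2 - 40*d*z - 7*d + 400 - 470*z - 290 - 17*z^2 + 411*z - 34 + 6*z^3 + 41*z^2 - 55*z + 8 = -2*d^3 + 24*d^2 - 82*d + 6*z^3 + z^2*(2*d + 24) + z*(-6*d^2 + 64*d - 114) + 84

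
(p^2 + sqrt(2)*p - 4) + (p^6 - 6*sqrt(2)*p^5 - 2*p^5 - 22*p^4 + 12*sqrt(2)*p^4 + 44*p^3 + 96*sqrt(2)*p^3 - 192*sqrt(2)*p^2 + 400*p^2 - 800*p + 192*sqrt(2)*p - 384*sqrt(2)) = p^6 - 6*sqrt(2)*p^5 - 2*p^5 - 22*p^4 + 12*sqrt(2)*p^4 + 44*p^3 + 96*sqrt(2)*p^3 - 192*sqrt(2)*p^2 + 401*p^2 - 800*p + 193*sqrt(2)*p - 384*sqrt(2) - 4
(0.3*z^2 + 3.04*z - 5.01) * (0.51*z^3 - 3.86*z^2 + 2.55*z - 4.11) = 0.153*z^5 + 0.3924*z^4 - 13.5245*z^3 + 25.8576*z^2 - 25.2699*z + 20.5911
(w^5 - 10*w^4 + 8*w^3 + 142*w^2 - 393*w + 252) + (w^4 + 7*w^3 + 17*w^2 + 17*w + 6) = w^5 - 9*w^4 + 15*w^3 + 159*w^2 - 376*w + 258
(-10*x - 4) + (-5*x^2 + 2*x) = -5*x^2 - 8*x - 4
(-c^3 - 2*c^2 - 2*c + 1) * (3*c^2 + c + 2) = -3*c^5 - 7*c^4 - 10*c^3 - 3*c^2 - 3*c + 2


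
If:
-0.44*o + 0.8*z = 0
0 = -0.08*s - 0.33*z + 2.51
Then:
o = 1.81818181818182*z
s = 31.375 - 4.125*z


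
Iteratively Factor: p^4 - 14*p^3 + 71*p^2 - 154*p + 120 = (p - 2)*(p^3 - 12*p^2 + 47*p - 60) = (p - 4)*(p - 2)*(p^2 - 8*p + 15) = (p - 5)*(p - 4)*(p - 2)*(p - 3)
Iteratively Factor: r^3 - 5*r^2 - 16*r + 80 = (r + 4)*(r^2 - 9*r + 20) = (r - 4)*(r + 4)*(r - 5)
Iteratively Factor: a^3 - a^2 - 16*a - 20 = (a + 2)*(a^2 - 3*a - 10) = (a - 5)*(a + 2)*(a + 2)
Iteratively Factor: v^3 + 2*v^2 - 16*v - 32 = (v - 4)*(v^2 + 6*v + 8) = (v - 4)*(v + 4)*(v + 2)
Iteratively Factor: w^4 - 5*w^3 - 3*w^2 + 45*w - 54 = (w - 3)*(w^3 - 2*w^2 - 9*w + 18) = (w - 3)^2*(w^2 + w - 6) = (w - 3)^2*(w - 2)*(w + 3)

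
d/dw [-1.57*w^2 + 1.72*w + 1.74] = 1.72 - 3.14*w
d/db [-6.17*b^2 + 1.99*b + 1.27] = 1.99 - 12.34*b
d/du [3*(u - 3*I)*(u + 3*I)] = 6*u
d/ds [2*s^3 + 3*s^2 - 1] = 6*s*(s + 1)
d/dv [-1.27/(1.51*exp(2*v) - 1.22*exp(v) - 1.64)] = (3.8354*exp(v) - 1.5494)*exp(v)/(-1.51*exp(2*v) + 1.22*exp(v) + 1.64)^2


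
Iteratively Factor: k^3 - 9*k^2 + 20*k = (k - 4)*(k^2 - 5*k) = (k - 5)*(k - 4)*(k)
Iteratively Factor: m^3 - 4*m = (m)*(m^2 - 4) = m*(m + 2)*(m - 2)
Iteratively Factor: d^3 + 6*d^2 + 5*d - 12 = (d + 4)*(d^2 + 2*d - 3) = (d - 1)*(d + 4)*(d + 3)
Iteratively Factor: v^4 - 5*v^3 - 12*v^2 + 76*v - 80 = (v - 2)*(v^3 - 3*v^2 - 18*v + 40) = (v - 5)*(v - 2)*(v^2 + 2*v - 8) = (v - 5)*(v - 2)*(v + 4)*(v - 2)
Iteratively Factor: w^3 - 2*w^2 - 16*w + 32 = (w - 4)*(w^2 + 2*w - 8) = (w - 4)*(w - 2)*(w + 4)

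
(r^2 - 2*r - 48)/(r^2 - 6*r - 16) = (r + 6)/(r + 2)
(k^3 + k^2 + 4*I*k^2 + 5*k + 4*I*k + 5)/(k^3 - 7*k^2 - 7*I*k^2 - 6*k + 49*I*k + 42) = (k^2 + k*(1 + 5*I) + 5*I)/(k^2 - k*(7 + 6*I) + 42*I)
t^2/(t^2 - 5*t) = t/(t - 5)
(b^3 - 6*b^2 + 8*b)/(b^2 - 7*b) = (b^2 - 6*b + 8)/(b - 7)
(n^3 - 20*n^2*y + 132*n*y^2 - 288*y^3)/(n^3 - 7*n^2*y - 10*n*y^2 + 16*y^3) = (-n^2 + 12*n*y - 36*y^2)/(-n^2 - n*y + 2*y^2)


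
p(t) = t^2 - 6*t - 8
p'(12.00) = 18.00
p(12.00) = 64.00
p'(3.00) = 0.00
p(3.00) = -17.00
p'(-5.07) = -16.14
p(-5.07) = 48.12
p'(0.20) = -5.60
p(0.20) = -9.16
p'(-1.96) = -9.92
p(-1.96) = 7.60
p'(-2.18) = -10.36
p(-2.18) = 9.83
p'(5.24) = 4.48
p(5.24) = -11.98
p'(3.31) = 0.62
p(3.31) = -16.90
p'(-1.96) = -9.92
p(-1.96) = 7.60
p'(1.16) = -3.68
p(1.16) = -13.61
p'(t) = 2*t - 6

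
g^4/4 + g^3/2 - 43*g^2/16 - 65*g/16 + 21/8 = (g/4 + 1/2)*(g - 3)*(g - 1/2)*(g + 7/2)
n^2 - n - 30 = (n - 6)*(n + 5)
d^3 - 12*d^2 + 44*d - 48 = (d - 6)*(d - 4)*(d - 2)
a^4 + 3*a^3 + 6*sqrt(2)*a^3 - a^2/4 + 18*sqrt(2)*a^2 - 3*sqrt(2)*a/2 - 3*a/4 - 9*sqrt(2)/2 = (a - 1/2)*(a + 1/2)*(a + 3)*(a + 6*sqrt(2))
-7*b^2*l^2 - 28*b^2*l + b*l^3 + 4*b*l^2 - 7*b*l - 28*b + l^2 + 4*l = (-7*b + l)*(l + 4)*(b*l + 1)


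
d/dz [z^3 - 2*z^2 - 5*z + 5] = 3*z^2 - 4*z - 5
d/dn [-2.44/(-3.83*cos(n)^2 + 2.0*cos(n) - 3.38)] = (18.6904*cos(n) - 4.88)*sin(n)/(3.83*cos(n)^2 - 2.0*cos(n) + 3.38)^2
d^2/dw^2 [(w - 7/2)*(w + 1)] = 2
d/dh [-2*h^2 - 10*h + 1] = -4*h - 10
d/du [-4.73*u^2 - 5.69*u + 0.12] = -9.46*u - 5.69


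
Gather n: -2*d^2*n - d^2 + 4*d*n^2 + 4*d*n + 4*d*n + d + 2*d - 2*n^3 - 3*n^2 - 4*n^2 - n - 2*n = -d^2 + 3*d - 2*n^3 + n^2*(4*d - 7) + n*(-2*d^2 + 8*d - 3)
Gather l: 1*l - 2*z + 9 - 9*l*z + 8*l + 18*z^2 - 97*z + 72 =l*(9 - 9*z) + 18*z^2 - 99*z + 81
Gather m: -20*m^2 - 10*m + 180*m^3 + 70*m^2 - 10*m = 180*m^3 + 50*m^2 - 20*m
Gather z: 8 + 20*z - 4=20*z + 4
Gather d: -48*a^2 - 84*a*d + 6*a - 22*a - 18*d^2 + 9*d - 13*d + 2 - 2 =-48*a^2 - 16*a - 18*d^2 + d*(-84*a - 4)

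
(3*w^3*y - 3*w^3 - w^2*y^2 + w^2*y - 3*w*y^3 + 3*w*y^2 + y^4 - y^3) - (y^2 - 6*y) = 3*w^3*y - 3*w^3 - w^2*y^2 + w^2*y - 3*w*y^3 + 3*w*y^2 + y^4 - y^3 - y^2 + 6*y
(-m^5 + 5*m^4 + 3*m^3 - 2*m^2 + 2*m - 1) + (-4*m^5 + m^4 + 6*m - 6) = -5*m^5 + 6*m^4 + 3*m^3 - 2*m^2 + 8*m - 7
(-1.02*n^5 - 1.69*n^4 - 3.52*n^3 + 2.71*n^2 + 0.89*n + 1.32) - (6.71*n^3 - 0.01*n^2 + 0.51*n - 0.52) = -1.02*n^5 - 1.69*n^4 - 10.23*n^3 + 2.72*n^2 + 0.38*n + 1.84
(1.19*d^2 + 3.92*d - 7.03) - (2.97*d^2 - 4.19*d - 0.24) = -1.78*d^2 + 8.11*d - 6.79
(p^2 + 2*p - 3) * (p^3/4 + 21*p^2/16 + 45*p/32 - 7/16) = p^5/4 + 29*p^4/16 + 105*p^3/32 - 25*p^2/16 - 163*p/32 + 21/16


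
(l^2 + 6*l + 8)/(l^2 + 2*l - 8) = (l + 2)/(l - 2)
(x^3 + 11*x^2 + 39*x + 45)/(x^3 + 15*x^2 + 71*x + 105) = (x + 3)/(x + 7)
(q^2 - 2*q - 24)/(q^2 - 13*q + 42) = (q + 4)/(q - 7)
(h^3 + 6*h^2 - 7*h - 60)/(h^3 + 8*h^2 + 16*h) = (h^2 + 2*h - 15)/(h*(h + 4))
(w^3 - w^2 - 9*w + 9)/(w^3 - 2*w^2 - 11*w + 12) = (w - 3)/(w - 4)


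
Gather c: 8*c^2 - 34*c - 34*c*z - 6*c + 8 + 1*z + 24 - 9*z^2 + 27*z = 8*c^2 + c*(-34*z - 40) - 9*z^2 + 28*z + 32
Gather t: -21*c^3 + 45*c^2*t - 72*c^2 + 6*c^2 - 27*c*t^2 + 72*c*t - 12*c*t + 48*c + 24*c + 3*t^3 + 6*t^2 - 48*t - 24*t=-21*c^3 - 66*c^2 + 72*c + 3*t^3 + t^2*(6 - 27*c) + t*(45*c^2 + 60*c - 72)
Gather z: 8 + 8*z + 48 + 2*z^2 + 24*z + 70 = 2*z^2 + 32*z + 126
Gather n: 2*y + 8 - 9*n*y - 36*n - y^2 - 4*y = n*(-9*y - 36) - y^2 - 2*y + 8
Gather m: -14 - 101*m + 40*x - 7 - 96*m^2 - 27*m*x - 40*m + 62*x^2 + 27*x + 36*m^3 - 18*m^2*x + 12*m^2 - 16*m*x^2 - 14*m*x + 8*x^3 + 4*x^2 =36*m^3 + m^2*(-18*x - 84) + m*(-16*x^2 - 41*x - 141) + 8*x^3 + 66*x^2 + 67*x - 21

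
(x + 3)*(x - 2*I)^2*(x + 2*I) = x^4 + 3*x^3 - 2*I*x^3 + 4*x^2 - 6*I*x^2 + 12*x - 8*I*x - 24*I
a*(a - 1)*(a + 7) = a^3 + 6*a^2 - 7*a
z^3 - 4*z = z*(z - 2)*(z + 2)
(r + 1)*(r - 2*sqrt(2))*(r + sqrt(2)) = r^3 - sqrt(2)*r^2 + r^2 - 4*r - sqrt(2)*r - 4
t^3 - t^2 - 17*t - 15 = (t - 5)*(t + 1)*(t + 3)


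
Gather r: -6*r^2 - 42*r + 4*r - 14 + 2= -6*r^2 - 38*r - 12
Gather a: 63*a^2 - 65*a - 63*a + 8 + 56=63*a^2 - 128*a + 64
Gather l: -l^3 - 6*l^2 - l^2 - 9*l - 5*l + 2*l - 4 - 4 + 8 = -l^3 - 7*l^2 - 12*l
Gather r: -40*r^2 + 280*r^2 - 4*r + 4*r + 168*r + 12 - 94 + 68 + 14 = 240*r^2 + 168*r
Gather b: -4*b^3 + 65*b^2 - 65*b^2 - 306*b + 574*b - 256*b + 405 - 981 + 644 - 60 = -4*b^3 + 12*b + 8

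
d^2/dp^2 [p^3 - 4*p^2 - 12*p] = 6*p - 8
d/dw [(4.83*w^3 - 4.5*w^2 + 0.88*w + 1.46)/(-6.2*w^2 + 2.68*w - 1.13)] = (-29.946*w^4 + 25.8888*w^3 - 22.9777*w^2 + 28.274*w - 4.9072)/(38.44*w^4 - 33.232*w^3 + 21.1944*w^2 - 6.0568*w + 1.2769)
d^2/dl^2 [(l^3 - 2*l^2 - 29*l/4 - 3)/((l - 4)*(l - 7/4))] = 936/(64*l^3 - 336*l^2 + 588*l - 343)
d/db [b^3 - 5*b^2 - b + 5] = 3*b^2 - 10*b - 1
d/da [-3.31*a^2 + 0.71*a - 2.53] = 0.71 - 6.62*a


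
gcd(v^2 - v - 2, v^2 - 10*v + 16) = v - 2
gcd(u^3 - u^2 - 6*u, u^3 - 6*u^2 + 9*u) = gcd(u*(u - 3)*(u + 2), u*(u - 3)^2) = u^2 - 3*u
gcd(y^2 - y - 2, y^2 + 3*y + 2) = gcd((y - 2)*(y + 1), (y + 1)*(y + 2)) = y + 1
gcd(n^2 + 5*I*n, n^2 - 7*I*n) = n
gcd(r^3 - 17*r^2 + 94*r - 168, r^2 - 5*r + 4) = r - 4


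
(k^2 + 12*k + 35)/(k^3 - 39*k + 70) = (k + 5)/(k^2 - 7*k + 10)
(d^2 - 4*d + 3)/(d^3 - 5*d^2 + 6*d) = (d - 1)/(d*(d - 2))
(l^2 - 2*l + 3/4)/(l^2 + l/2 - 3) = (l - 1/2)/(l + 2)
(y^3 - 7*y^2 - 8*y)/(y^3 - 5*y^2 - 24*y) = (y + 1)/(y + 3)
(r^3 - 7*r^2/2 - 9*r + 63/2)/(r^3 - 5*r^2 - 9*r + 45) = (r - 7/2)/(r - 5)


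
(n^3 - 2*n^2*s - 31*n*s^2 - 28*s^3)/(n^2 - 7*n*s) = n + 5*s + 4*s^2/n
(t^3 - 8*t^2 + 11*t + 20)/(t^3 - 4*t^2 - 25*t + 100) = (t + 1)/(t + 5)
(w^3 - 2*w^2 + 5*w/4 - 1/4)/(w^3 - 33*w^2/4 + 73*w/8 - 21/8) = 2*(2*w^2 - 3*w + 1)/(4*w^2 - 31*w + 21)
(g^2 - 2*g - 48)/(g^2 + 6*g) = (g - 8)/g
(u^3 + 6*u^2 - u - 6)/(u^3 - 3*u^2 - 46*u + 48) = (u + 1)/(u - 8)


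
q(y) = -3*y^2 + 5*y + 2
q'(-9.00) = 59.00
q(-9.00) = -286.00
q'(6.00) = -31.00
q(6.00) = -76.00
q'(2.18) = -8.08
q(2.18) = -1.36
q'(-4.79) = 33.74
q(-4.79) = -90.78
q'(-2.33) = 18.98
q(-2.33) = -25.94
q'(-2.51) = 20.06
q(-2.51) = -29.45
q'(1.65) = -4.90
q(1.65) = 2.08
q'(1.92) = -6.52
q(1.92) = 0.54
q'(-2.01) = 17.06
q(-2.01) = -20.17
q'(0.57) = 1.58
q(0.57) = 3.88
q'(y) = 5 - 6*y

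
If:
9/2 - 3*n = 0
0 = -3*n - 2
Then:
No Solution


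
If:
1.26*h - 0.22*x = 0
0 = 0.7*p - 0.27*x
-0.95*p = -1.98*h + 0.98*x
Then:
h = 0.00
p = 0.00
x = 0.00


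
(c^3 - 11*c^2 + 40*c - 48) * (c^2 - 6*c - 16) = c^5 - 17*c^4 + 90*c^3 - 112*c^2 - 352*c + 768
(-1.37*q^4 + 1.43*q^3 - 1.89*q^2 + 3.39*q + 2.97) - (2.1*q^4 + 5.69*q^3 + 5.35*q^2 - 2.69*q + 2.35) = -3.47*q^4 - 4.26*q^3 - 7.24*q^2 + 6.08*q + 0.62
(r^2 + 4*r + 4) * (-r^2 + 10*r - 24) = -r^4 + 6*r^3 + 12*r^2 - 56*r - 96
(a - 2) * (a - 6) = a^2 - 8*a + 12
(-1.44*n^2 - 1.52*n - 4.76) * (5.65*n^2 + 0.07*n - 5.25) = -8.136*n^4 - 8.6888*n^3 - 19.4404*n^2 + 7.6468*n + 24.99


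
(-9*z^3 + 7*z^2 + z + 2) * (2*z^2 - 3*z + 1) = -18*z^5 + 41*z^4 - 28*z^3 + 8*z^2 - 5*z + 2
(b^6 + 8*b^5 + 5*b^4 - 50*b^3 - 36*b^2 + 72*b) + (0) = b^6 + 8*b^5 + 5*b^4 - 50*b^3 - 36*b^2 + 72*b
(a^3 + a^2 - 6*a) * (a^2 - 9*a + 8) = a^5 - 8*a^4 - 7*a^3 + 62*a^2 - 48*a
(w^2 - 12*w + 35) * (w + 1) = w^3 - 11*w^2 + 23*w + 35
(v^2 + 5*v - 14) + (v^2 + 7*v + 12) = 2*v^2 + 12*v - 2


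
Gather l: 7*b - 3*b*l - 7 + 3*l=7*b + l*(3 - 3*b) - 7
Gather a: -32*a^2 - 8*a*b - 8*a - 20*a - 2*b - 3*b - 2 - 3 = -32*a^2 + a*(-8*b - 28) - 5*b - 5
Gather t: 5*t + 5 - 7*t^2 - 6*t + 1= -7*t^2 - t + 6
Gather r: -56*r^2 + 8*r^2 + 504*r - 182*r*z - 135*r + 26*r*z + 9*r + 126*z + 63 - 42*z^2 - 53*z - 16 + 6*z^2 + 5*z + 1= -48*r^2 + r*(378 - 156*z) - 36*z^2 + 78*z + 48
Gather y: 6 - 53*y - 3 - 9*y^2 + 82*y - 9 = -9*y^2 + 29*y - 6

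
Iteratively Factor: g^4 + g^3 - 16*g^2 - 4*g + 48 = (g - 2)*(g^3 + 3*g^2 - 10*g - 24) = (g - 2)*(g + 2)*(g^2 + g - 12) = (g - 2)*(g + 2)*(g + 4)*(g - 3)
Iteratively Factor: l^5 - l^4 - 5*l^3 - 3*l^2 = (l - 3)*(l^4 + 2*l^3 + l^2) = l*(l - 3)*(l^3 + 2*l^2 + l) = l^2*(l - 3)*(l^2 + 2*l + 1) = l^2*(l - 3)*(l + 1)*(l + 1)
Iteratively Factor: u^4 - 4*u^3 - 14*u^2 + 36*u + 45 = (u - 5)*(u^3 + u^2 - 9*u - 9) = (u - 5)*(u - 3)*(u^2 + 4*u + 3) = (u - 5)*(u - 3)*(u + 1)*(u + 3)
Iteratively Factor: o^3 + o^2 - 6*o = (o + 3)*(o^2 - 2*o) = o*(o + 3)*(o - 2)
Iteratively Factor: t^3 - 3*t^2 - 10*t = (t + 2)*(t^2 - 5*t) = (t - 5)*(t + 2)*(t)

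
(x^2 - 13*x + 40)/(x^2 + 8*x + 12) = (x^2 - 13*x + 40)/(x^2 + 8*x + 12)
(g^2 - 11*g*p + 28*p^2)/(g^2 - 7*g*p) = (g - 4*p)/g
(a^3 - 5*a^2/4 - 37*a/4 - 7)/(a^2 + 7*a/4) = a - 3 - 4/a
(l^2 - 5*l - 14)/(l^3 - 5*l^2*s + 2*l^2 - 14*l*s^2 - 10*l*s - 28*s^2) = (7 - l)/(-l^2 + 5*l*s + 14*s^2)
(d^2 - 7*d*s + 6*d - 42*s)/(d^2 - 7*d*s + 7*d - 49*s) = (d + 6)/(d + 7)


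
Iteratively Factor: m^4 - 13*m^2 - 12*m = (m - 4)*(m^3 + 4*m^2 + 3*m) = m*(m - 4)*(m^2 + 4*m + 3) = m*(m - 4)*(m + 1)*(m + 3)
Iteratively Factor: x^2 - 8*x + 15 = (x - 3)*(x - 5)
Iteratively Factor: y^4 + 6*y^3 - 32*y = (y)*(y^3 + 6*y^2 - 32) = y*(y - 2)*(y^2 + 8*y + 16) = y*(y - 2)*(y + 4)*(y + 4)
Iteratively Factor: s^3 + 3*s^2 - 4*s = (s - 1)*(s^2 + 4*s) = (s - 1)*(s + 4)*(s)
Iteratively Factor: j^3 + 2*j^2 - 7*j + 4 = (j - 1)*(j^2 + 3*j - 4) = (j - 1)^2*(j + 4)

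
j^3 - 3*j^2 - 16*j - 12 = (j - 6)*(j + 1)*(j + 2)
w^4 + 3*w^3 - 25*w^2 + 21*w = w*(w - 3)*(w - 1)*(w + 7)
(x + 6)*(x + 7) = x^2 + 13*x + 42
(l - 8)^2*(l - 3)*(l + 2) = l^4 - 17*l^3 + 74*l^2 + 32*l - 384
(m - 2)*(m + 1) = m^2 - m - 2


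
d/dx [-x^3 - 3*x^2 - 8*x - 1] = -3*x^2 - 6*x - 8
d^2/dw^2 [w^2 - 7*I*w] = 2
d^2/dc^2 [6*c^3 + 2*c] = 36*c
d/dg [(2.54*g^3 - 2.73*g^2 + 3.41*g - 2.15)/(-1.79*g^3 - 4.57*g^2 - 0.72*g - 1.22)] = (-16.4945*g^4 + 8.5502*g^3 - 3.2926*g^2 - 12.9898*g - 5.7082)/(3.2041*g^6 + 16.3606*g^5 + 23.4625*g^4 + 10.9484*g^3 + 11.6692*g^2 + 1.7568*g + 1.4884)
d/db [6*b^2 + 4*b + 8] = 12*b + 4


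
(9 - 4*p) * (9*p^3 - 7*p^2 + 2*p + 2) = -36*p^4 + 109*p^3 - 71*p^2 + 10*p + 18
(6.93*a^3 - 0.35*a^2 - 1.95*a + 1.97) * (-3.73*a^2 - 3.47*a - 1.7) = -25.8489*a^5 - 22.7416*a^4 - 3.293*a^3 + 0.0134000000000007*a^2 - 3.5209*a - 3.349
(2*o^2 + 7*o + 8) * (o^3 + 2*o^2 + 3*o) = 2*o^5 + 11*o^4 + 28*o^3 + 37*o^2 + 24*o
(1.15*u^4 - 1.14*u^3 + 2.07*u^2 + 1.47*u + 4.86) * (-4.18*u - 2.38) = -4.807*u^5 + 2.0282*u^4 - 5.9394*u^3 - 11.0712*u^2 - 23.8134*u - 11.5668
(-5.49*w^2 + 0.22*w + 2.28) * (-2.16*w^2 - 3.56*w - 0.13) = 11.8584*w^4 + 19.0692*w^3 - 4.9943*w^2 - 8.1454*w - 0.2964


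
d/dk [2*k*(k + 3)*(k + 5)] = 6*k^2 + 32*k + 30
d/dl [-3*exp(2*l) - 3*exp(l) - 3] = (-6*exp(l) - 3)*exp(l)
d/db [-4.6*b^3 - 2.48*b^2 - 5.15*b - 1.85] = -13.8*b^2 - 4.96*b - 5.15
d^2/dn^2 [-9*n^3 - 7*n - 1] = -54*n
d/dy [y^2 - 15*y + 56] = 2*y - 15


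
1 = 1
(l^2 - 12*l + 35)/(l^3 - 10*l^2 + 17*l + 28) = (l - 5)/(l^2 - 3*l - 4)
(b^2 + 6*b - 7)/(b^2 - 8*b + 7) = (b + 7)/(b - 7)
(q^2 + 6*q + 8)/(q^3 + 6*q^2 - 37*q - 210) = (q^2 + 6*q + 8)/(q^3 + 6*q^2 - 37*q - 210)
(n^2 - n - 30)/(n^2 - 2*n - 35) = (n - 6)/(n - 7)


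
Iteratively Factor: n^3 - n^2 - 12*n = (n + 3)*(n^2 - 4*n) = n*(n + 3)*(n - 4)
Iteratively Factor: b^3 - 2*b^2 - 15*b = (b - 5)*(b^2 + 3*b) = b*(b - 5)*(b + 3)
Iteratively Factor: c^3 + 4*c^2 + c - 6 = (c + 2)*(c^2 + 2*c - 3) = (c - 1)*(c + 2)*(c + 3)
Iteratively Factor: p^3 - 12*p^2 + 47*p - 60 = (p - 5)*(p^2 - 7*p + 12) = (p - 5)*(p - 3)*(p - 4)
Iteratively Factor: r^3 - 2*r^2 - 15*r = (r - 5)*(r^2 + 3*r) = (r - 5)*(r + 3)*(r)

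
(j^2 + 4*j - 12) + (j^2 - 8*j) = 2*j^2 - 4*j - 12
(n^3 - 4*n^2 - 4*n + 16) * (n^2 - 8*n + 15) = n^5 - 12*n^4 + 43*n^3 - 12*n^2 - 188*n + 240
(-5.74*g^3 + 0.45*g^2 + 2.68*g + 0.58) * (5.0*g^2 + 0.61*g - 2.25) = -28.7*g^5 - 1.2514*g^4 + 26.5895*g^3 + 3.5223*g^2 - 5.6762*g - 1.305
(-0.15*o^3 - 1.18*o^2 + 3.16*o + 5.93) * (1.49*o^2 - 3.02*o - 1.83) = -0.2235*o^5 - 1.3052*o^4 + 8.5465*o^3 + 1.4519*o^2 - 23.6914*o - 10.8519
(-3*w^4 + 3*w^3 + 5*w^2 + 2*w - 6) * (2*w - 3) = -6*w^5 + 15*w^4 + w^3 - 11*w^2 - 18*w + 18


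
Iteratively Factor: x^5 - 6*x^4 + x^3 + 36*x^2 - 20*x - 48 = (x + 2)*(x^4 - 8*x^3 + 17*x^2 + 2*x - 24) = (x - 4)*(x + 2)*(x^3 - 4*x^2 + x + 6) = (x - 4)*(x - 2)*(x + 2)*(x^2 - 2*x - 3) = (x - 4)*(x - 3)*(x - 2)*(x + 2)*(x + 1)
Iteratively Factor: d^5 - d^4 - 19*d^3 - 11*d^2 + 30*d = (d - 5)*(d^4 + 4*d^3 + d^2 - 6*d) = (d - 5)*(d + 3)*(d^3 + d^2 - 2*d) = (d - 5)*(d + 2)*(d + 3)*(d^2 - d) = (d - 5)*(d - 1)*(d + 2)*(d + 3)*(d)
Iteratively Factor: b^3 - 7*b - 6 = (b - 3)*(b^2 + 3*b + 2) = (b - 3)*(b + 1)*(b + 2)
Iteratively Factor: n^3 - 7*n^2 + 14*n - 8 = (n - 2)*(n^2 - 5*n + 4) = (n - 4)*(n - 2)*(n - 1)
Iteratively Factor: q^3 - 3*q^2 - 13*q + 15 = (q - 5)*(q^2 + 2*q - 3) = (q - 5)*(q - 1)*(q + 3)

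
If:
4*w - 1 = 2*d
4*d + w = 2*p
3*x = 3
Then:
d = 2*w - 1/2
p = 9*w/2 - 1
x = 1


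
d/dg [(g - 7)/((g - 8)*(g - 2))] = (-g^2 + 14*g - 54)/(g^4 - 20*g^3 + 132*g^2 - 320*g + 256)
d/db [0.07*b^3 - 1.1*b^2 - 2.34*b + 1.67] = 0.21*b^2 - 2.2*b - 2.34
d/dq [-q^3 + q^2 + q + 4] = -3*q^2 + 2*q + 1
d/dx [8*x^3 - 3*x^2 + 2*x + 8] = 24*x^2 - 6*x + 2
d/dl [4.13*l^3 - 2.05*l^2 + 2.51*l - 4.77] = 12.39*l^2 - 4.1*l + 2.51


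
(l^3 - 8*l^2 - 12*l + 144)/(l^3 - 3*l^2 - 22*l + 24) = (l - 6)/(l - 1)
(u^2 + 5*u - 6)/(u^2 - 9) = (u^2 + 5*u - 6)/(u^2 - 9)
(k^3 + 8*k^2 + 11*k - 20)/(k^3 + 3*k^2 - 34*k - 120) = (k - 1)/(k - 6)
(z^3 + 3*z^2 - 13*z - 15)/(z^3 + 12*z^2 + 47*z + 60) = (z^2 - 2*z - 3)/(z^2 + 7*z + 12)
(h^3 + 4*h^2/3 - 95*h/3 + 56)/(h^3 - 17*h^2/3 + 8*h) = (h + 7)/h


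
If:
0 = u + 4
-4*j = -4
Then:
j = 1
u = -4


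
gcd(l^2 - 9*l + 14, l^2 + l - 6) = l - 2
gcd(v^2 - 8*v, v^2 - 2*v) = v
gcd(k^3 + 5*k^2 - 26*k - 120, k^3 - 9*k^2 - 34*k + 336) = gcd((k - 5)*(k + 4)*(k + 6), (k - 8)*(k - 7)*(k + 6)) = k + 6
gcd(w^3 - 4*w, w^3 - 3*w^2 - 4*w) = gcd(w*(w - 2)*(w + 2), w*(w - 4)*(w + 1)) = w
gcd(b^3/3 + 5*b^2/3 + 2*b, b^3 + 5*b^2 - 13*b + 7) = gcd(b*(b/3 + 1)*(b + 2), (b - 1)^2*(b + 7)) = 1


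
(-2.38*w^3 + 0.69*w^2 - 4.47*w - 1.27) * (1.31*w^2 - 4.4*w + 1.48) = -3.1178*w^5 + 11.3759*w^4 - 12.4141*w^3 + 19.0255*w^2 - 1.0276*w - 1.8796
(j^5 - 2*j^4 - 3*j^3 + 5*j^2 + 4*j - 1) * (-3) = -3*j^5 + 6*j^4 + 9*j^3 - 15*j^2 - 12*j + 3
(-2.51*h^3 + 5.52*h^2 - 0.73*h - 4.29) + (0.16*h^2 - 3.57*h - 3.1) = -2.51*h^3 + 5.68*h^2 - 4.3*h - 7.39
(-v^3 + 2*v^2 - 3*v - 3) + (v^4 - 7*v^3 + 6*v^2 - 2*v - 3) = v^4 - 8*v^3 + 8*v^2 - 5*v - 6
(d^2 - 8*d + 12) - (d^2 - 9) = 21 - 8*d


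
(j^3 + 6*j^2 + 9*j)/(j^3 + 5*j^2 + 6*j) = (j + 3)/(j + 2)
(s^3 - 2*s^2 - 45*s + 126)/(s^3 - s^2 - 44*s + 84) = (s - 3)/(s - 2)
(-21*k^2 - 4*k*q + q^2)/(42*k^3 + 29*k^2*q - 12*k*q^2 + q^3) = (3*k + q)/(-6*k^2 - 5*k*q + q^2)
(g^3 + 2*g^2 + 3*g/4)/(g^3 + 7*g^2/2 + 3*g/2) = (g + 3/2)/(g + 3)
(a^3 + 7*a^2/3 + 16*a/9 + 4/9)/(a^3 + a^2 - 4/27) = 3*(a + 1)/(3*a - 1)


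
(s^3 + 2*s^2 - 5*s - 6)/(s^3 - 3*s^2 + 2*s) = (s^2 + 4*s + 3)/(s*(s - 1))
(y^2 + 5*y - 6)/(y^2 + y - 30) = (y - 1)/(y - 5)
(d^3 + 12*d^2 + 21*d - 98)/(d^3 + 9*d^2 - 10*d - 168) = (d^2 + 5*d - 14)/(d^2 + 2*d - 24)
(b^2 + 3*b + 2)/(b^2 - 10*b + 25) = (b^2 + 3*b + 2)/(b^2 - 10*b + 25)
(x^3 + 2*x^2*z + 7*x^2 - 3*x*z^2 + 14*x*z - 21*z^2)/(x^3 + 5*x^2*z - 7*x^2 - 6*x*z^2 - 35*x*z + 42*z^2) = (x^2 + 3*x*z + 7*x + 21*z)/(x^2 + 6*x*z - 7*x - 42*z)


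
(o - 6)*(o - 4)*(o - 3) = o^3 - 13*o^2 + 54*o - 72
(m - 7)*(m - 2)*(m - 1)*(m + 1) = m^4 - 9*m^3 + 13*m^2 + 9*m - 14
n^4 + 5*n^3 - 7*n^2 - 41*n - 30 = (n - 3)*(n + 1)*(n + 2)*(n + 5)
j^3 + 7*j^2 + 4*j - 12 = (j - 1)*(j + 2)*(j + 6)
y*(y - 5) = y^2 - 5*y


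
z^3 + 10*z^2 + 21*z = z*(z + 3)*(z + 7)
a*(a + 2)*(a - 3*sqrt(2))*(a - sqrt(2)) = a^4 - 4*sqrt(2)*a^3 + 2*a^3 - 8*sqrt(2)*a^2 + 6*a^2 + 12*a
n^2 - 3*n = n*(n - 3)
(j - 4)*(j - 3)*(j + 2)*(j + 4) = j^4 - j^3 - 22*j^2 + 16*j + 96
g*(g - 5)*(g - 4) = g^3 - 9*g^2 + 20*g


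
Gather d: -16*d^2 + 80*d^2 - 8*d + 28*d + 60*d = 64*d^2 + 80*d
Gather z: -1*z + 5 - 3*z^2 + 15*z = -3*z^2 + 14*z + 5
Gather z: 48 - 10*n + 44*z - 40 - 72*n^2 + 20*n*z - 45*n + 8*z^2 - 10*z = -72*n^2 - 55*n + 8*z^2 + z*(20*n + 34) + 8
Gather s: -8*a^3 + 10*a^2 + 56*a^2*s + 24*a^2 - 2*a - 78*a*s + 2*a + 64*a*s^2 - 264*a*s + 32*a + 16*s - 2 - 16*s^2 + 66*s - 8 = -8*a^3 + 34*a^2 + 32*a + s^2*(64*a - 16) + s*(56*a^2 - 342*a + 82) - 10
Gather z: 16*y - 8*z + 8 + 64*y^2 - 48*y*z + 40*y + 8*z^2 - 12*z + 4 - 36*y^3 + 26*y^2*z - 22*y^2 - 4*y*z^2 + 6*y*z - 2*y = -36*y^3 + 42*y^2 + 54*y + z^2*(8 - 4*y) + z*(26*y^2 - 42*y - 20) + 12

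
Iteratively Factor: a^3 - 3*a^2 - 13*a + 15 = (a - 1)*(a^2 - 2*a - 15) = (a - 1)*(a + 3)*(a - 5)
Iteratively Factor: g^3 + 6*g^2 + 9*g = (g + 3)*(g^2 + 3*g) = (g + 3)^2*(g)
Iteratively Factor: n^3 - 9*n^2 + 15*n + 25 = (n - 5)*(n^2 - 4*n - 5) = (n - 5)^2*(n + 1)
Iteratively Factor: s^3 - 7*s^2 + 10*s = (s - 2)*(s^2 - 5*s) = s*(s - 2)*(s - 5)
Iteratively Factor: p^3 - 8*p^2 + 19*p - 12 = (p - 4)*(p^2 - 4*p + 3) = (p - 4)*(p - 1)*(p - 3)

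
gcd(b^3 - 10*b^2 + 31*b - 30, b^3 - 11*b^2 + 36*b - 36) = b^2 - 5*b + 6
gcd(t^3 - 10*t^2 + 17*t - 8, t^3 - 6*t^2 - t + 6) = t - 1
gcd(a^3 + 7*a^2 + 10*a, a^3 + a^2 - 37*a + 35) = 1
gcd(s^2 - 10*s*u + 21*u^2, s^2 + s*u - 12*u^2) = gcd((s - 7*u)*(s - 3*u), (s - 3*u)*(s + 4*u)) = s - 3*u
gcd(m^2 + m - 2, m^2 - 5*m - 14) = m + 2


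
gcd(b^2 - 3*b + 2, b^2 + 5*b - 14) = b - 2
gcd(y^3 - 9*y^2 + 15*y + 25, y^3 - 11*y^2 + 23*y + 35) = y^2 - 4*y - 5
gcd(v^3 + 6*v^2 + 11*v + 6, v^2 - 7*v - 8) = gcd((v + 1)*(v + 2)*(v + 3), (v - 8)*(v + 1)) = v + 1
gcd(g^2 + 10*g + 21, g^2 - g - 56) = g + 7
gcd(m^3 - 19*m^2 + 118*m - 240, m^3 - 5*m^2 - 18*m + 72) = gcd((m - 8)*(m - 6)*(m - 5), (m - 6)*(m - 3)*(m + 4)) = m - 6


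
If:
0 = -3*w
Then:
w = 0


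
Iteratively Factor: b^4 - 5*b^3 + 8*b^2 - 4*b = (b - 2)*(b^3 - 3*b^2 + 2*b) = (b - 2)^2*(b^2 - b) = (b - 2)^2*(b - 1)*(b)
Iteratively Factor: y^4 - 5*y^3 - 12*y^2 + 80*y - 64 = (y - 4)*(y^3 - y^2 - 16*y + 16) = (y - 4)^2*(y^2 + 3*y - 4) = (y - 4)^2*(y + 4)*(y - 1)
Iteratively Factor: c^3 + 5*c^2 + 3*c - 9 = (c + 3)*(c^2 + 2*c - 3) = (c + 3)^2*(c - 1)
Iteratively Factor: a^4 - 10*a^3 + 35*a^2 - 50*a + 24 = (a - 3)*(a^3 - 7*a^2 + 14*a - 8) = (a - 3)*(a - 2)*(a^2 - 5*a + 4) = (a - 4)*(a - 3)*(a - 2)*(a - 1)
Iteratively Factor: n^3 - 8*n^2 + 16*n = (n - 4)*(n^2 - 4*n) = (n - 4)^2*(n)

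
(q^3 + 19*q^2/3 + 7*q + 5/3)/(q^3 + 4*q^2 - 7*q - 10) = (q + 1/3)/(q - 2)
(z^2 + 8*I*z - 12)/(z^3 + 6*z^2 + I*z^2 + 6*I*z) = (z^2 + 8*I*z - 12)/(z*(z^2 + z*(6 + I) + 6*I))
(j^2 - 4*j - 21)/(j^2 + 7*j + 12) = (j - 7)/(j + 4)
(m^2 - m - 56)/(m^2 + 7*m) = (m - 8)/m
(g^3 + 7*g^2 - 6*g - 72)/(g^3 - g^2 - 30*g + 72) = (g + 4)/(g - 4)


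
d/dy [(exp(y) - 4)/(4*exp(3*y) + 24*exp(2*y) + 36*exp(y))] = (-exp(2*y) + 6*exp(y) + 6)*exp(-y)/(2*(exp(3*y) + 9*exp(2*y) + 27*exp(y) + 27))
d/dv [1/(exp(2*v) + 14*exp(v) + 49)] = 2*(-exp(v) - 7)*exp(v)/(exp(2*v) + 14*exp(v) + 49)^2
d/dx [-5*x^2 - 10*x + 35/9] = -10*x - 10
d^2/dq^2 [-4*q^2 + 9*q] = -8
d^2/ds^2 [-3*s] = 0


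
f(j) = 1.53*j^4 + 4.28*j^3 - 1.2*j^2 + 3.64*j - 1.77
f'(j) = 6.12*j^3 + 12.84*j^2 - 2.4*j + 3.64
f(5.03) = 1510.27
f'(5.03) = 1095.28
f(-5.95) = 950.13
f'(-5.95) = -816.66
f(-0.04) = -1.92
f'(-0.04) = 3.76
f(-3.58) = 24.76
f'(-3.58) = -104.01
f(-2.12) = -24.76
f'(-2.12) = 8.12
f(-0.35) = -3.35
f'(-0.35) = 5.79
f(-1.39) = -14.93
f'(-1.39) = 15.35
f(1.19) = 11.14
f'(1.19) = 29.28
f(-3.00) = -15.12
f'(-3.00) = -38.84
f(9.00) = 13092.24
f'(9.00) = 5483.56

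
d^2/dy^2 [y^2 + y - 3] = 2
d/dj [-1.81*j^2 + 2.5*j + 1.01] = 2.5 - 3.62*j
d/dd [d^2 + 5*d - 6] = 2*d + 5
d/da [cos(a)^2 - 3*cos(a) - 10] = (3 - 2*cos(a))*sin(a)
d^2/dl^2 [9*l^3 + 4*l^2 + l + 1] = 54*l + 8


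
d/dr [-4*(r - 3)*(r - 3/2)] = 18 - 8*r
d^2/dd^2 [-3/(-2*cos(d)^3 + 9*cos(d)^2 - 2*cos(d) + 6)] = 48*((7*cos(d) - 36*cos(2*d) + 9*cos(3*d))*(7*cos(d) - 9*cos(2*d) + cos(3*d) - 21)/8 + 4*(3*cos(d)^2 - 9*cos(d) + 1)^2*sin(d)^2)/(7*cos(d) - 9*cos(2*d) + cos(3*d) - 21)^3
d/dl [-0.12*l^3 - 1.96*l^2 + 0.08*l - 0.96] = -0.36*l^2 - 3.92*l + 0.08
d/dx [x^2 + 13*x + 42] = 2*x + 13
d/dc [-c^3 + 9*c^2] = 3*c*(6 - c)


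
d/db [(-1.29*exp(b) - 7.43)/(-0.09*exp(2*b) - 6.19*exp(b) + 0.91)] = (-(0.18*exp(b) + 6.19)*(1.29*exp(b) + 7.43) + 0.1161*exp(2*b) + 7.9851*exp(b) - 1.1739)*exp(b)/(0.09*exp(2*b) + 6.19*exp(b) - 0.91)^2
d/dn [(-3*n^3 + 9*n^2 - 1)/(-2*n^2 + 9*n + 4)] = (6*n^4 - 54*n^3 + 45*n^2 + 68*n + 9)/(4*n^4 - 36*n^3 + 65*n^2 + 72*n + 16)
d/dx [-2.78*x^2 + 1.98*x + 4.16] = 1.98 - 5.56*x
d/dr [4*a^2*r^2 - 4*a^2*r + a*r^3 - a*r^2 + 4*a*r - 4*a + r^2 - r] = 8*a^2*r - 4*a^2 + 3*a*r^2 - 2*a*r + 4*a + 2*r - 1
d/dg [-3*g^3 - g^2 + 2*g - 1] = -9*g^2 - 2*g + 2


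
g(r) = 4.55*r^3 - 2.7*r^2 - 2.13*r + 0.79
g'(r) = 13.65*r^2 - 5.4*r - 2.13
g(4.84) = 443.11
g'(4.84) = 291.49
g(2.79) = 72.65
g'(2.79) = 89.06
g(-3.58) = -234.96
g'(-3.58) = 192.15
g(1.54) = 7.72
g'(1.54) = 21.93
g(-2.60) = -91.89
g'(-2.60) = 104.18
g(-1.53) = -18.57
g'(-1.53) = 38.09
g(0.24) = 0.19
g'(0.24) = -2.64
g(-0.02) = 0.83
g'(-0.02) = -2.02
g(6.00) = 873.61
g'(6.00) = 456.87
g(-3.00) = -139.97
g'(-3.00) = 136.92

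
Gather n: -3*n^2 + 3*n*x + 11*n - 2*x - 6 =-3*n^2 + n*(3*x + 11) - 2*x - 6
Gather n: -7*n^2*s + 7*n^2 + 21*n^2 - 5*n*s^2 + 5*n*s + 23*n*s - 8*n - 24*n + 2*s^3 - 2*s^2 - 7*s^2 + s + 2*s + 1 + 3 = n^2*(28 - 7*s) + n*(-5*s^2 + 28*s - 32) + 2*s^3 - 9*s^2 + 3*s + 4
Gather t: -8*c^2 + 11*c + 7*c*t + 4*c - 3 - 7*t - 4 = -8*c^2 + 15*c + t*(7*c - 7) - 7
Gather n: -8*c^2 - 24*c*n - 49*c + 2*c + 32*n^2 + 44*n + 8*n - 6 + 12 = -8*c^2 - 47*c + 32*n^2 + n*(52 - 24*c) + 6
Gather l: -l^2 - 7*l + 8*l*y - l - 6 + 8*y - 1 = -l^2 + l*(8*y - 8) + 8*y - 7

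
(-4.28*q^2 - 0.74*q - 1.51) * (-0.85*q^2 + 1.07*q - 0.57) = 3.638*q^4 - 3.9506*q^3 + 2.9313*q^2 - 1.1939*q + 0.8607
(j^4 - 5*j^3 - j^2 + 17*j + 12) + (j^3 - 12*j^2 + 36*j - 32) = j^4 - 4*j^3 - 13*j^2 + 53*j - 20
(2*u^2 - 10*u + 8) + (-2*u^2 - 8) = -10*u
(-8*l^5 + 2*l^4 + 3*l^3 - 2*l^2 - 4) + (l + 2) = -8*l^5 + 2*l^4 + 3*l^3 - 2*l^2 + l - 2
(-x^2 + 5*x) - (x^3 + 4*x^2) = -x^3 - 5*x^2 + 5*x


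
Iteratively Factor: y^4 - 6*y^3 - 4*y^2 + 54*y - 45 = (y - 3)*(y^3 - 3*y^2 - 13*y + 15) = (y - 5)*(y - 3)*(y^2 + 2*y - 3) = (y - 5)*(y - 3)*(y + 3)*(y - 1)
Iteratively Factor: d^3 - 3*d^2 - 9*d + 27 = (d + 3)*(d^2 - 6*d + 9) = (d - 3)*(d + 3)*(d - 3)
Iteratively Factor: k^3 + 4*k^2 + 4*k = (k)*(k^2 + 4*k + 4) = k*(k + 2)*(k + 2)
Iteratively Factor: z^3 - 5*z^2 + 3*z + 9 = (z + 1)*(z^2 - 6*z + 9) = (z - 3)*(z + 1)*(z - 3)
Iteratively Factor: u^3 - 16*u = (u)*(u^2 - 16) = u*(u + 4)*(u - 4)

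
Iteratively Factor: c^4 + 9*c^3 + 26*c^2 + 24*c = (c)*(c^3 + 9*c^2 + 26*c + 24) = c*(c + 3)*(c^2 + 6*c + 8) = c*(c + 3)*(c + 4)*(c + 2)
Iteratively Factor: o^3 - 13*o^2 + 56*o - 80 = (o - 4)*(o^2 - 9*o + 20) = (o - 4)^2*(o - 5)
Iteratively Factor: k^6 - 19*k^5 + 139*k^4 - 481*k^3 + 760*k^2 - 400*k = (k - 1)*(k^5 - 18*k^4 + 121*k^3 - 360*k^2 + 400*k) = (k - 5)*(k - 1)*(k^4 - 13*k^3 + 56*k^2 - 80*k) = (k - 5)*(k - 4)*(k - 1)*(k^3 - 9*k^2 + 20*k) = (k - 5)^2*(k - 4)*(k - 1)*(k^2 - 4*k) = k*(k - 5)^2*(k - 4)*(k - 1)*(k - 4)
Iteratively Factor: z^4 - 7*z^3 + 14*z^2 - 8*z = (z - 4)*(z^3 - 3*z^2 + 2*z) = (z - 4)*(z - 2)*(z^2 - z) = (z - 4)*(z - 2)*(z - 1)*(z)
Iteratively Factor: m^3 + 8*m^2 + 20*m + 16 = (m + 4)*(m^2 + 4*m + 4) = (m + 2)*(m + 4)*(m + 2)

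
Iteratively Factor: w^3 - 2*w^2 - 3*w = (w + 1)*(w^2 - 3*w) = (w - 3)*(w + 1)*(w)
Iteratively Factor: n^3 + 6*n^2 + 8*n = (n + 2)*(n^2 + 4*n) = n*(n + 2)*(n + 4)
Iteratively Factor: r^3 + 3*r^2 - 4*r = (r - 1)*(r^2 + 4*r) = r*(r - 1)*(r + 4)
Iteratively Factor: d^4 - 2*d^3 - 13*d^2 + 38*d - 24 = (d - 1)*(d^3 - d^2 - 14*d + 24) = (d - 1)*(d + 4)*(d^2 - 5*d + 6) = (d - 3)*(d - 1)*(d + 4)*(d - 2)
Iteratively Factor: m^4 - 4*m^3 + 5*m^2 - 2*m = (m - 2)*(m^3 - 2*m^2 + m) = m*(m - 2)*(m^2 - 2*m + 1) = m*(m - 2)*(m - 1)*(m - 1)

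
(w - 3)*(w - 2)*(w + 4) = w^3 - w^2 - 14*w + 24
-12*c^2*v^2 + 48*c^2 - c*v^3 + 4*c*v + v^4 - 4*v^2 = (-4*c + v)*(3*c + v)*(v - 2)*(v + 2)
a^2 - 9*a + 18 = (a - 6)*(a - 3)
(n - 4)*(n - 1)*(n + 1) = n^3 - 4*n^2 - n + 4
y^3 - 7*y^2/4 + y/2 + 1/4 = (y - 1)^2*(y + 1/4)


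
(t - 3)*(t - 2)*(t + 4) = t^3 - t^2 - 14*t + 24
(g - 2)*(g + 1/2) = g^2 - 3*g/2 - 1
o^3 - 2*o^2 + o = o*(o - 1)^2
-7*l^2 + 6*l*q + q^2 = (-l + q)*(7*l + q)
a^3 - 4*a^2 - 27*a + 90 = (a - 6)*(a - 3)*(a + 5)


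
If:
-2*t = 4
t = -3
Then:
No Solution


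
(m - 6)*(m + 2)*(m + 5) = m^3 + m^2 - 32*m - 60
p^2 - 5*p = p*(p - 5)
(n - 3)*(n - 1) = n^2 - 4*n + 3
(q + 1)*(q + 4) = q^2 + 5*q + 4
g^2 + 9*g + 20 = (g + 4)*(g + 5)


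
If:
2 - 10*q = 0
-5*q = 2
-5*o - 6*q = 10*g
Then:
No Solution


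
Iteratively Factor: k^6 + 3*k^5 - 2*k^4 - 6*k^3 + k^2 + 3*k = (k)*(k^5 + 3*k^4 - 2*k^3 - 6*k^2 + k + 3) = k*(k + 3)*(k^4 - 2*k^2 + 1) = k*(k + 1)*(k + 3)*(k^3 - k^2 - k + 1) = k*(k - 1)*(k + 1)*(k + 3)*(k^2 - 1) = k*(k - 1)*(k + 1)^2*(k + 3)*(k - 1)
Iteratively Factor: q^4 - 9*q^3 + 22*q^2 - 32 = (q - 4)*(q^3 - 5*q^2 + 2*q + 8) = (q - 4)*(q - 2)*(q^2 - 3*q - 4) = (q - 4)*(q - 2)*(q + 1)*(q - 4)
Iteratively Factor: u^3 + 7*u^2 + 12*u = (u + 3)*(u^2 + 4*u) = u*(u + 3)*(u + 4)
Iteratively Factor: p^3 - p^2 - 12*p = (p + 3)*(p^2 - 4*p) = (p - 4)*(p + 3)*(p)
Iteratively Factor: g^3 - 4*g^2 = (g)*(g^2 - 4*g) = g^2*(g - 4)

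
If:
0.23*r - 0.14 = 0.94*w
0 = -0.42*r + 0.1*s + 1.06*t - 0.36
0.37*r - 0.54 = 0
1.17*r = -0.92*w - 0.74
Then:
No Solution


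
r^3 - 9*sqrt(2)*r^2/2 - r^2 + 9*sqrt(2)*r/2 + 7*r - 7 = (r - 1)*(r - 7*sqrt(2)/2)*(r - sqrt(2))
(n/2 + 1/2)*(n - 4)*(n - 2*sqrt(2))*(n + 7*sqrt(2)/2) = n^4/2 - 3*n^3/2 + 3*sqrt(2)*n^3/4 - 9*n^2 - 9*sqrt(2)*n^2/4 - 3*sqrt(2)*n + 21*n + 28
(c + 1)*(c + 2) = c^2 + 3*c + 2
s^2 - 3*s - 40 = (s - 8)*(s + 5)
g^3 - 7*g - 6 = (g - 3)*(g + 1)*(g + 2)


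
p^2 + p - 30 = (p - 5)*(p + 6)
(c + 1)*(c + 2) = c^2 + 3*c + 2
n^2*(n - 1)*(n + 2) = n^4 + n^3 - 2*n^2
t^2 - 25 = (t - 5)*(t + 5)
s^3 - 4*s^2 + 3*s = s*(s - 3)*(s - 1)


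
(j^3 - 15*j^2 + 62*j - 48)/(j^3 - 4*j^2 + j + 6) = (j^3 - 15*j^2 + 62*j - 48)/(j^3 - 4*j^2 + j + 6)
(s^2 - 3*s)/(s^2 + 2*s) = (s - 3)/(s + 2)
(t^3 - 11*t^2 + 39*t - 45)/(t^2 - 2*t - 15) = (t^2 - 6*t + 9)/(t + 3)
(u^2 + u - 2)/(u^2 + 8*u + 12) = (u - 1)/(u + 6)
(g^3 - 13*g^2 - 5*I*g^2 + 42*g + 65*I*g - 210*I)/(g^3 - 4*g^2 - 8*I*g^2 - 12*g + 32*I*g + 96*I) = (g^2 + g*(-7 - 5*I) + 35*I)/(g^2 + g*(2 - 8*I) - 16*I)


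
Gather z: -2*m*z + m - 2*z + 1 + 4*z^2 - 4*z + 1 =m + 4*z^2 + z*(-2*m - 6) + 2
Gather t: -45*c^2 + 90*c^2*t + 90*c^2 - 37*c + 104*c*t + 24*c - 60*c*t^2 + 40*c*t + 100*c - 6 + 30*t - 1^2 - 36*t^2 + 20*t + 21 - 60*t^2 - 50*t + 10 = 45*c^2 + 87*c + t^2*(-60*c - 96) + t*(90*c^2 + 144*c) + 24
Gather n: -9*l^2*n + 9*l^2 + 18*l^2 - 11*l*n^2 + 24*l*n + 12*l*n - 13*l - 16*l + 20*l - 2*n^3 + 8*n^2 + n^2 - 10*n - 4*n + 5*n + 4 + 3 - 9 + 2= 27*l^2 - 9*l - 2*n^3 + n^2*(9 - 11*l) + n*(-9*l^2 + 36*l - 9)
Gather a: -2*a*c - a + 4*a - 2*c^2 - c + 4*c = a*(3 - 2*c) - 2*c^2 + 3*c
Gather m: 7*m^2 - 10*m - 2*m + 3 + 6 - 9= 7*m^2 - 12*m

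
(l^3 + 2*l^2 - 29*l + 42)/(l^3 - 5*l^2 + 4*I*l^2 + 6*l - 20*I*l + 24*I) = (l + 7)/(l + 4*I)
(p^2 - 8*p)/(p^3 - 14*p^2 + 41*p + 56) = p/(p^2 - 6*p - 7)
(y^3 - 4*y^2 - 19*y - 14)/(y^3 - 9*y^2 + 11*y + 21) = (y + 2)/(y - 3)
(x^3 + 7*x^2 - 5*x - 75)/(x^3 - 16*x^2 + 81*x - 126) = (x^2 + 10*x + 25)/(x^2 - 13*x + 42)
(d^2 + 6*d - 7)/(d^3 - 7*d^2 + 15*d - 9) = (d + 7)/(d^2 - 6*d + 9)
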